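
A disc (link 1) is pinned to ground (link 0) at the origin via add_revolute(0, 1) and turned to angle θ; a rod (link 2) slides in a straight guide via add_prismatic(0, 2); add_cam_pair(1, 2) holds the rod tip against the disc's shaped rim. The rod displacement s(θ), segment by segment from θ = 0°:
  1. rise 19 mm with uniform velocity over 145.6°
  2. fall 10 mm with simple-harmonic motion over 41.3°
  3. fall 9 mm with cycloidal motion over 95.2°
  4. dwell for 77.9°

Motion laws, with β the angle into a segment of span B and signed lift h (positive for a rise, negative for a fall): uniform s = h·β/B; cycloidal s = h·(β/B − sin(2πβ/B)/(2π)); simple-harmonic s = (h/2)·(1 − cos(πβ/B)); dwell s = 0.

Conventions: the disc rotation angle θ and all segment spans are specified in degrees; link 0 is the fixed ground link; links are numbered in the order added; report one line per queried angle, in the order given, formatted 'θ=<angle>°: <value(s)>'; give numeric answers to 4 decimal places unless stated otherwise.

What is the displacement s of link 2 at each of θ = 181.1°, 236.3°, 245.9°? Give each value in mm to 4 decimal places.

segment 1 (0° to 145.6°, uniform, h = 19) is passed completely: s = 0.0000 + (19) = 19.0000
θ = 181.1° falls in segment 2 (145.6° to 186.9°, simple-harmonic, h = -10): β = 181.1 − 145.6 = 35.5°, B = 41.3°; Δs = -10/2·(1 − cos(π·0.8596)) = -9.5212; s = 19.0000 − 9.5212 = 9.4788
segment 2 (145.6° to 186.9°, simple-harmonic, h = -10) is passed completely: s = 19.0000 + (-10) = 9.0000
θ = 236.3° falls in segment 3 (186.9° to 282.1°, cycloidal, h = -9): β = 236.3 − 186.9 = 49.4°, B = 95.2°; Δs = -9·(0.5189 − sin(2π·0.5189)/(2π)) = -4.8399; s = 9.0000 − 4.8399 = 4.1601
θ = 245.9° falls in segment 3 (186.9° to 282.1°, cycloidal, h = -9): β = 245.9 − 186.9 = 59°, B = 95.2°; Δs = -9·(0.6197 − sin(2π·0.6197)/(2π)) = -6.5566; s = 9.0000 − 6.5566 = 2.4434

θ=181.1°: 9.4788
θ=236.3°: 4.1601
θ=245.9°: 2.4434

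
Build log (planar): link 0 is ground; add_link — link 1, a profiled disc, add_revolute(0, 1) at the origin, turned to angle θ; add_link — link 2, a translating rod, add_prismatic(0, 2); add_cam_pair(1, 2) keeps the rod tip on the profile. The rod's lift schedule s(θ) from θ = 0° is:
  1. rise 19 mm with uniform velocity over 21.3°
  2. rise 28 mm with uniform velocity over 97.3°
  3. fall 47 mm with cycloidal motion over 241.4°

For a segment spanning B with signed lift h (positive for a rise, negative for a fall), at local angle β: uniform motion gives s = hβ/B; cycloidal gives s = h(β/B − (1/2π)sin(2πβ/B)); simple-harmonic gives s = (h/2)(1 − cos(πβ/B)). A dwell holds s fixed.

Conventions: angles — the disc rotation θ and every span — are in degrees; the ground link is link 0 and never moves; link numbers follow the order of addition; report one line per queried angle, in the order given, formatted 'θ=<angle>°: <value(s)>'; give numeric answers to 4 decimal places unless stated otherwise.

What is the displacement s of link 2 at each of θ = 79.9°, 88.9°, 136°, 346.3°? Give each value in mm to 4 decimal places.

seg 1 [0°–21.3°] uniform, h=19: full span → s += 19 → s = 19.0000
seg 2 [21.3°–118.6°] uniform, h=28: θ=79.9° here. β=58.6, B=97.3. 28·58.6/97.3 = 16.8633 → s = 35.8633
seg 2 [21.3°–118.6°] uniform, h=28: θ=88.9° here. β=67.6, B=97.3. 28·67.6/97.3 = 19.4532 → s = 38.4532
seg 2 [21.3°–118.6°] uniform, h=28: full span → s += 28 → s = 47.0000
seg 3 [118.6°–360°] cycloidal, h=-47: θ=136° here. β=17.4, B=241.4. -47·(0.0721 − sin(2π·0.0721)/(2π)) = -0.1146 → s = 46.8854
seg 3 [118.6°–360°] cycloidal, h=-47: θ=346.3° here. β=227.7, B=241.4. -47·(0.9432 − sin(2π·0.9432)/(2π)) = -46.9438 → s = 0.0562

θ=79.9°: 35.8633
θ=88.9°: 38.4532
θ=136°: 46.8854
θ=346.3°: 0.0562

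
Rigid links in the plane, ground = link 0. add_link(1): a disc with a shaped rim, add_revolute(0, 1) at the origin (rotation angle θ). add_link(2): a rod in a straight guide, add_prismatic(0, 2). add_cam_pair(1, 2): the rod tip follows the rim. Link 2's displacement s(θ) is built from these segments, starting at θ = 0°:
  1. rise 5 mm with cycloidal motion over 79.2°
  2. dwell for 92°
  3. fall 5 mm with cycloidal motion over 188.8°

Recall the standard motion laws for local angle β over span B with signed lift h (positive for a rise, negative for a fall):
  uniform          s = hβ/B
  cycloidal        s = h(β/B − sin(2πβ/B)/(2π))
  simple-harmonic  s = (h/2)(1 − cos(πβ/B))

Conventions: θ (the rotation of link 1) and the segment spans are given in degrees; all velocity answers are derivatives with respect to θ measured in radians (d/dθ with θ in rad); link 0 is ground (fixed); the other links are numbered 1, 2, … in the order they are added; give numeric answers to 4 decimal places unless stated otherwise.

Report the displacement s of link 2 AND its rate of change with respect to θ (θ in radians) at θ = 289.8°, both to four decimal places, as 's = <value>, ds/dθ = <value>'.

segment 1 (0° to 79.2°, cycloidal, h = 5) is passed completely: s = 0.0000 + (5) = 5.0000
segment 2 (79.2° to 171.2°, dwell): s unchanged at 5.0000
θ = 289.8° falls in segment 3 (171.2° to 360°, cycloidal, h = -5): β = 289.8 − 171.2 = 118.6°, B = 188.8°; Δs = -5·(0.6282 − sin(2π·0.6282)/(2π)) = -3.7147; s = 5.0000 − 3.7147 = 1.2853
velocity in seg [171.2°–360°] (cycloidal), θ in radians: β = 118.6° = 2.0700 rad, B = 188.8° = 3.2952 rad; ds/dθ = (h/B)(1 − cos(2πβ/B)) = ((-5)/3.2952)(1 − cos(2π·0.6282)) = -2.568671 mm/rad

s = 1.2853, ds/dθ = -2.5687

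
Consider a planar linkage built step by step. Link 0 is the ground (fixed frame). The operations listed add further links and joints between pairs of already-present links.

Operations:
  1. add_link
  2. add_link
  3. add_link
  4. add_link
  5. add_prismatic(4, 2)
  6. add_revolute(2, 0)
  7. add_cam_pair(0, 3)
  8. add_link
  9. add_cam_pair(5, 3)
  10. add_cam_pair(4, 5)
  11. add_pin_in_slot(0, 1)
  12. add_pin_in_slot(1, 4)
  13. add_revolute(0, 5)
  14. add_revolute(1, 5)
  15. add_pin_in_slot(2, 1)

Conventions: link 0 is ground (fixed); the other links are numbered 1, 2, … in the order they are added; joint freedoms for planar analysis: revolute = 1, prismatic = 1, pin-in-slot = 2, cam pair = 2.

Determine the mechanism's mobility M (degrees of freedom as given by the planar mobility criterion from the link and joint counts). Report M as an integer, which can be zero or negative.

L=1 J1=0 J2=0
add link → L=2 J1=0 J2=0
add link → L=3 J1=0 J2=0
add link → L=4 J1=0 J2=0
add link → L=5 J1=0 J2=0
P@4,2 dof=1 J1 → L=5 J1=1 J2=0
R@2,0 dof=1 J1 → L=5 J1=2 J2=0
C@0,3 dof=2 J2 → L=5 J1=2 J2=1
add link → L=6 J1=2 J2=1
C@5,3 dof=2 J2 → L=6 J1=2 J2=2
C@4,5 dof=2 J2 → L=6 J1=2 J2=3
PS@0,1 dof=2 J2 → L=6 J1=2 J2=4
PS@1,4 dof=2 J2 → L=6 J1=2 J2=5
R@0,5 dof=1 J1 → L=6 J1=3 J2=5
R@1,5 dof=1 J1 → L=6 J1=4 J2=5
PS@2,1 dof=2 J2 → L=6 J1=4 J2=6
M=3(L−1)−2J1−J2=3·5−2·4−6=1

M = 1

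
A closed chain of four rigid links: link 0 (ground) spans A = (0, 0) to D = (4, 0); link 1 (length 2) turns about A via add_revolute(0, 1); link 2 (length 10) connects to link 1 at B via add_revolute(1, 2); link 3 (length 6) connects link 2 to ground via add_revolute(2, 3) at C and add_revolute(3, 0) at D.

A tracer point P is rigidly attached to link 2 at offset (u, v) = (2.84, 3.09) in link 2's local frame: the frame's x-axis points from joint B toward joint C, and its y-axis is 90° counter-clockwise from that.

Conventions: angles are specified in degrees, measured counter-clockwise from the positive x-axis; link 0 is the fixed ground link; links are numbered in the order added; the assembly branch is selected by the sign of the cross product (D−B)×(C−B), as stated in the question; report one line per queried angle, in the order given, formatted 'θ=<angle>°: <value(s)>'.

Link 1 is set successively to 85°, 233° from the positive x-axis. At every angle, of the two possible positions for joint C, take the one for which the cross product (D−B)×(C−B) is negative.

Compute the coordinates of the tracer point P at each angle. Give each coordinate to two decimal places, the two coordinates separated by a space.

A=(0,0), D=(4.00,0)
θ=85°: B = A + 2.00·(cos85°, sin85°) = (0.1743, 1.9924)
θ=85°: |BD| = 4.3134
θ=85°: circle(B,10.00) ∩ circle(D,6.00): a=9.5754, h=2.8829
θ=85°:   candidates: C₊=(9.9987,0.1264) cross=12.435; C₋=(7.3354,-4.9875) cross=-12.435
θ=85°:   branch - wants cross < 0 → take C=(7.3354,-4.9875) (cross=-12.435)
θ=85°: ex = (C−B)/|BC| = (0.7161,-0.6980); ey = (0.6980,0.7161)
θ=85°: P = B + 2.84·ex + 3.09·ey = (4.3648,2.2229)
θ=233°: B = A + 2.00·(cos233°, sin233°) = (-1.2036, -1.5973)
θ=233°: |BD| = 5.4433
θ=233°: circle(B,10.00) ∩ circle(D,6.00): a=8.6005, h=5.1022
θ=233°:   candidates: C₊=(5.5210,5.8040) cross=27.772; C₋=(8.5154,-3.9511) cross=-27.772
θ=233°:   branch - wants cross < 0 → take C=(8.5154,-3.9511) (cross=-27.772)
θ=233°: ex = (C−B)/|BC| = (0.9719,-0.2354); ey = (0.2354,0.9719)
θ=233°: P = B + 2.84·ex + 3.09·ey = (2.2839,0.7374)

θ=85°: 4.36 2.22
θ=233°: 2.28 0.74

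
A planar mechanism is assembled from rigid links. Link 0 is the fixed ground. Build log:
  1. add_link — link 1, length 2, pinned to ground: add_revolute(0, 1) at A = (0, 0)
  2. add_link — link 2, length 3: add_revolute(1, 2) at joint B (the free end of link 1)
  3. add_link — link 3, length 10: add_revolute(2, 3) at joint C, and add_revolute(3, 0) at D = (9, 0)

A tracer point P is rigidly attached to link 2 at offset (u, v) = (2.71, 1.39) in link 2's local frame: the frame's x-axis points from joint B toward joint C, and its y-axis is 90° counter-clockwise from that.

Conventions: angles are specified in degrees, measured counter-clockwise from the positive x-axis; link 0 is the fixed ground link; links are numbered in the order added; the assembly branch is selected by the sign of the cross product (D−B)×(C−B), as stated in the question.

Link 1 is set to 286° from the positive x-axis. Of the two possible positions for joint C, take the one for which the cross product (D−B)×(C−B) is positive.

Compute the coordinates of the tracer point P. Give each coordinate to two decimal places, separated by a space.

A=(0,0), D=(9.00,0)
B = A + 2.00·(cos286°, sin286°) = (0.5513, -1.9225)
|BD| = 8.6647
circle(B,3.00) ∩ circle(D,10.00): a=-0.9188, h=2.8558
  candidates: C₊=(-0.9783,0.6582) cross=24.745; C₋=(0.2890,-4.9110) cross=-24.745
  branch + wants cross > 0 → take C=(-0.9783,0.6582) (cross=24.745)
ex = (C−B)/|BC| = (-0.5099,0.8603); ey = (-0.8603,-0.5099)
P = B + 2.71·ex + 1.39·ey = (-2.0262,-0.2999)

-2.03 -0.30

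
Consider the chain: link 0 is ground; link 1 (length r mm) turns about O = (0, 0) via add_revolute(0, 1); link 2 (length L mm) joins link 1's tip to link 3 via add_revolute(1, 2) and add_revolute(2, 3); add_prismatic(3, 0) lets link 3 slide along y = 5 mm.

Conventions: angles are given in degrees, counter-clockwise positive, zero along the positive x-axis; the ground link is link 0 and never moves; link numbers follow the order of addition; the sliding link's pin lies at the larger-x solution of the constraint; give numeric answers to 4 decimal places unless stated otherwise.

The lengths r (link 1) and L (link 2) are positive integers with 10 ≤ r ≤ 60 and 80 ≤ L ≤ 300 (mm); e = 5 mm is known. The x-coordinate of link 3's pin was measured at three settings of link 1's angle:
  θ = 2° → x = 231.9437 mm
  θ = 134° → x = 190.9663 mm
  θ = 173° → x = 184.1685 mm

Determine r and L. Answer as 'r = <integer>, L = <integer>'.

constraint per measurement: (x − r cos θ)² + (r sin θ − e)² = L²
subtracting the θ₁ and θ₂ equations cancels the r² and L² terms:
r = (x₁² − x₂²) / (2[(x₁cos θ₁ + e sin θ₁) − (x₂cos θ₂ + e sin θ₂)]) = 24.0000 → r = 24
L² = (x₁ − r cos θ₁)² + (r sin θ₁ − e)² = 43263.9886 → L = 208.0000 → L = 208
check at θ₃=173°: x = 184.1685 (printed 184.1685) ✓

r = 24, L = 208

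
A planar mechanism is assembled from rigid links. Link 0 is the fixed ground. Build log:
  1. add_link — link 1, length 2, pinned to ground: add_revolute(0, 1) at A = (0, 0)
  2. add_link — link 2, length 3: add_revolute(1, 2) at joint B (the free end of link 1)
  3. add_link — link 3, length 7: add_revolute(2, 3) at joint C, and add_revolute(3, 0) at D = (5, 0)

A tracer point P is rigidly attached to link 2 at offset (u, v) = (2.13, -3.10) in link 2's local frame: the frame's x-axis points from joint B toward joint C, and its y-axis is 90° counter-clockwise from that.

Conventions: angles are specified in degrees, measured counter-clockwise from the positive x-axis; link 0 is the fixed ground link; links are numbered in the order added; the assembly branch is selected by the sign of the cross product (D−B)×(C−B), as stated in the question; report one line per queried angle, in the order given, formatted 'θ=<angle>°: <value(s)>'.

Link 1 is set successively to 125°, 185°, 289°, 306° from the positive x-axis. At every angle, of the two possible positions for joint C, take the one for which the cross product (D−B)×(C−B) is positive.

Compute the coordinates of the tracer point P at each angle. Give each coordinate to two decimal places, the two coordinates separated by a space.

A=(0,0), D=(5.00,0)
θ=125°: B = A + 2.00·(cos125°, sin125°) = (-1.1472, 1.6383)
θ=125°: |BD| = 6.3617
θ=125°: circle(B,3.00) ∩ circle(D,7.00): a=0.0371, h=2.9998
θ=125°:   candidates: C₊=(-0.3388,4.5274) cross=19.084; C₋=(-1.8839,-1.2698) cross=-19.084
θ=125°:   branch + wants cross > 0 → take C=(-0.3388,4.5274) (cross=19.084)
θ=125°: ex = (C−B)/|BC| = (0.2694,0.9630); ey = (-0.9630,0.2694)
θ=125°: P = B + 2.13·ex + -3.10·ey = (2.4121,2.8543)
θ=185°: B = A + 2.00·(cos185°, sin185°) = (-1.9924, -0.1743)
θ=185°: |BD| = 6.9946
θ=185°: circle(B,3.00) ∩ circle(D,7.00): a=0.6379, h=2.9314
θ=185°:   candidates: C₊=(-1.4277,2.7721) cross=20.504; C₋=(-1.2816,-3.0889) cross=-20.504
θ=185°:   branch + wants cross > 0 → take C=(-1.4277,2.7721) (cross=20.504)
θ=185°: ex = (C−B)/|BC| = (0.1882,0.9821); ey = (-0.9821,0.1882)
θ=185°: P = B + 2.13·ex + -3.10·ey = (1.4531,1.3341)
θ=289°: B = A + 2.00·(cos289°, sin289°) = (0.6511, -1.8910)
θ=289°: |BD| = 4.7422
θ=289°: circle(B,3.00) ∩ circle(D,7.00): a=-1.8463, h=2.3645
θ=289°:   candidates: C₊=(-1.9849,-0.4589) cross=11.213; C₋=(-0.0991,-4.7957) cross=-11.213
θ=289°:   branch + wants cross > 0 → take C=(-1.9849,-0.4589) (cross=11.213)
θ=289°: ex = (C−B)/|BC| = (-0.8787,0.4774); ey = (-0.4774,-0.8787)
θ=289°: P = B + 2.13·ex + -3.10·ey = (0.2594,1.8497)
θ=306°: B = A + 2.00·(cos306°, sin306°) = (1.1756, -1.6180)
θ=306°: |BD| = 4.1526
θ=306°: circle(B,3.00) ∩ circle(D,7.00): a=-2.7399, h=1.2218
θ=306°:   candidates: C₊=(-1.8239,-1.5604) cross=5.074; C₋=(-0.8717,-3.8109) cross=-5.074
θ=306°:   branch + wants cross > 0 → take C=(-1.8239,-1.5604) (cross=5.074)
θ=306°: ex = (C−B)/|BC| = (-0.9998,0.0192); ey = (-0.0192,-0.9998)
θ=306°: P = B + 2.13·ex + -3.10·ey = (-0.8944,1.5223)

θ=125°: 2.41 2.85
θ=185°: 1.45 1.33
θ=289°: 0.26 1.85
θ=306°: -0.89 1.52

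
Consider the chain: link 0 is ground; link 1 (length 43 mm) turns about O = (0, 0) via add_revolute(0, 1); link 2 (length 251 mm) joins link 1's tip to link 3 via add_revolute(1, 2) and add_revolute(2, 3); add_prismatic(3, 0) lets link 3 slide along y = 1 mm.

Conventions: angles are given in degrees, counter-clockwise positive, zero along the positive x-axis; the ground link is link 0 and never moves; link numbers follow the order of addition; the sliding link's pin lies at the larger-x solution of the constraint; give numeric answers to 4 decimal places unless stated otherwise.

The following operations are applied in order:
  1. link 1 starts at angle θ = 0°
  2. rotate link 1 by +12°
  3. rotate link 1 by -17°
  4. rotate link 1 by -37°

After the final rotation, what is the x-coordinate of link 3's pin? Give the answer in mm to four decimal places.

geometry: r = 43 mm, L = 251 mm, e = 1 mm; θ starts at 0°
rotate link 1 by +12°: θ ← 0° +12° = 12°
rotate link 1 by -17°: θ ← 12° -17° = -5°
rotate link 1 by -37°: θ ← -5° -37° = -42°
crank pin P = (r cos θ, r sin θ) = (31.955227, -28.772616)
h = r sin θ − e = -28.772616 − 1 = -29.772616
x = r cos θ + √(L² − h²) = 31.955227 + 249.227991 = 281.183218

281.1832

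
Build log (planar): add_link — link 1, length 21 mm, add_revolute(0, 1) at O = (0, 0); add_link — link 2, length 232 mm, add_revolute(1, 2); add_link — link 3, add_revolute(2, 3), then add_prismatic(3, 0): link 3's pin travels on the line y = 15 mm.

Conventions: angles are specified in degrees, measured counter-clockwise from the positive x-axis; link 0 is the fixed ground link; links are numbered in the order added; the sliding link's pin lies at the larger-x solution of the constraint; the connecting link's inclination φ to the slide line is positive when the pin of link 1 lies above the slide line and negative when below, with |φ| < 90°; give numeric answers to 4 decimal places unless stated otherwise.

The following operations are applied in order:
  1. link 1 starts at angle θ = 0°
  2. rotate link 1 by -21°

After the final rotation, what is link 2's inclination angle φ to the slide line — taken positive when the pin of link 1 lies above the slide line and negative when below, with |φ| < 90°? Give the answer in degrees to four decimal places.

geometry: r = 21 mm, L = 232 mm, e = 15 mm; θ starts at 0°
rotate link 1 by -21°: θ ← 0° -21° = -21°
h = r sin θ − e = -7.525727 − 15 = -22.525727
sin φ = h / L = -22.525727 / 232 = -0.09709365
φ = arcsin(-0.09709365) = -5.571834°

-5.5718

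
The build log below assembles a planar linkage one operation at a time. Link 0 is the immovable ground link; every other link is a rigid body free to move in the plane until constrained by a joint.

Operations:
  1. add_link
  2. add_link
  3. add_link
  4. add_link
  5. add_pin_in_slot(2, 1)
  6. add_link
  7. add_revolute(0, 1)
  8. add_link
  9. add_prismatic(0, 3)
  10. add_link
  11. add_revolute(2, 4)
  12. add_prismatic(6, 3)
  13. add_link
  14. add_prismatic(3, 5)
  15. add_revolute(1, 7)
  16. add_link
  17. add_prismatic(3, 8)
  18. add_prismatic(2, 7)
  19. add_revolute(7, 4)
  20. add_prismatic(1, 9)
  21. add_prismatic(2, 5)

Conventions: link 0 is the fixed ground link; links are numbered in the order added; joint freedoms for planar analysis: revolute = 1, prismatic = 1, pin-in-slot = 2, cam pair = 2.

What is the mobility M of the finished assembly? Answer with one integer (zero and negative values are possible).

(L,J1,J2)=(1,0,0); link0 fixed
link1: (2,0,0)
link2: (3,0,0)
link3: (4,0,0)
link4: (5,0,0)
PS 2-1 [J2]: (5,0,1)
link5: (6,0,1)
R 0-1 [J1]: (6,1,1)
link6: (7,1,1)
P 0-3 [J1]: (7,2,1)
link7: (8,2,1)
R 2-4 [J1]: (8,3,1)
P 6-3 [J1]: (8,4,1)
link8: (9,4,1)
P 3-5 [J1]: (9,5,1)
R 1-7 [J1]: (9,6,1)
link9: (10,6,1)
P 3-8 [J1]: (10,7,1)
P 2-7 [J1]: (10,8,1)
R 7-4 [J1]: (10,9,1)
P 1-9 [J1]: (10,10,1)
P 2-5 [J1]: (10,11,1)
Grübler: 3·9 − 2·11 − 1 = 4

M = 4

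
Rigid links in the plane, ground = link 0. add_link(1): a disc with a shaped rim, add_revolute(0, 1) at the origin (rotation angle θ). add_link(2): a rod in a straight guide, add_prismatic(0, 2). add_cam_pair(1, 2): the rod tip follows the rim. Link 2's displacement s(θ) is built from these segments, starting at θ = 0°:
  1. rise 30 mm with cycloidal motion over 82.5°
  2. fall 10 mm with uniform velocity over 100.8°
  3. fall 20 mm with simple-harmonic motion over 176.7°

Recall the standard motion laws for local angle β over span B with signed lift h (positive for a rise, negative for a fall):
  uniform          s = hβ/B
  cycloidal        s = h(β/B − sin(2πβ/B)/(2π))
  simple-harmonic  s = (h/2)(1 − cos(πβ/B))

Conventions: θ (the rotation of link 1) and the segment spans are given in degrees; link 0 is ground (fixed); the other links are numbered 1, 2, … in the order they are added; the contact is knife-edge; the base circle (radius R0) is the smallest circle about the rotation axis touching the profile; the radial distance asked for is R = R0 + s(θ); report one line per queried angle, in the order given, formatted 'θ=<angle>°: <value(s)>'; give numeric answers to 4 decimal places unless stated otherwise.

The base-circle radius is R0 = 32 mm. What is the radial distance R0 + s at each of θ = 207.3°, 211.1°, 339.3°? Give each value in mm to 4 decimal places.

segment 1 (0° to 82.5°, cycloidal, h = 30) is passed completely: s = 0.0000 + (30) = 30.0000
segment 2 (82.5° to 183.3°, uniform, h = -10) is passed completely: s = 30.0000 + (-10) = 20.0000
θ = 207.3° falls in segment 3 (183.3° to 360°, simple-harmonic, h = -20): β = 207.3 − 183.3 = 24°, B = 176.7°; Δs = -20/2·(1 − cos(π·0.1358)) = -0.8966; s = 20.0000 − 0.8966 = 19.1034
θ = 211.1° falls in segment 3 (183.3° to 360°, simple-harmonic, h = -20): β = 211.1 − 183.3 = 27.8°, B = 176.7°; Δs = -20/2·(1 − cos(π·0.1573)) = -1.1968; s = 20.0000 − 1.1968 = 18.8032
θ = 339.3° falls in segment 3 (183.3° to 360°, simple-harmonic, h = -20): β = 339.3 − 183.3 = 156°, B = 176.7°; Δs = -20/2·(1 − cos(π·0.8829)) = -19.3304; s = 20.0000 − 19.3304 = 0.6696
θ=207.3°: R = R0 + s = 32 + 19.1034 = 51.1034
θ=211.1°: R = R0 + s = 32 + 18.8032 = 50.8032
θ=339.3°: R = R0 + s = 32 + 0.6696 = 32.6696

θ=207.3°: 51.1034
θ=211.1°: 50.8032
θ=339.3°: 32.6696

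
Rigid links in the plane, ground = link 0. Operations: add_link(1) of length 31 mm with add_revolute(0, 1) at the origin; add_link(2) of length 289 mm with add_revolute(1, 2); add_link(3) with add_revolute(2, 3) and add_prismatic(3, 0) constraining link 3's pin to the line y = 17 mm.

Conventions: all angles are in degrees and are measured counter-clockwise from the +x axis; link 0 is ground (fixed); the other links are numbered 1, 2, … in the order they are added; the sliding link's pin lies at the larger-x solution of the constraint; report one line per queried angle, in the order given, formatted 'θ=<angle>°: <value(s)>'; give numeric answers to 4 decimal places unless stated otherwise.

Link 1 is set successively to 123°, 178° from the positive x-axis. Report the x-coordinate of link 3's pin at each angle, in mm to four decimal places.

geometry: r = 31 mm, L = 289 mm, e = 17 mm
θ=123°: crank pin P = (r cos θ, r sin θ) = (-16.883810, 25.998788)
θ=123°: h = r sin θ − e = 25.998788 − 17 = 8.998788
θ=123°: x = r cos θ + √(L² − h²) = -16.883810 + 288.859865 = 271.976055
θ=178°: crank pin P = (r cos θ, r sin θ) = (-30.981116, 1.081884)
θ=178°: h = r sin θ − e = 1.081884 − 17 = -15.918116
θ=178°: x = r cos θ + √(L² − h²) = -30.981116 + 288.561282 = 257.580167

θ=123°: 271.9761
θ=178°: 257.5802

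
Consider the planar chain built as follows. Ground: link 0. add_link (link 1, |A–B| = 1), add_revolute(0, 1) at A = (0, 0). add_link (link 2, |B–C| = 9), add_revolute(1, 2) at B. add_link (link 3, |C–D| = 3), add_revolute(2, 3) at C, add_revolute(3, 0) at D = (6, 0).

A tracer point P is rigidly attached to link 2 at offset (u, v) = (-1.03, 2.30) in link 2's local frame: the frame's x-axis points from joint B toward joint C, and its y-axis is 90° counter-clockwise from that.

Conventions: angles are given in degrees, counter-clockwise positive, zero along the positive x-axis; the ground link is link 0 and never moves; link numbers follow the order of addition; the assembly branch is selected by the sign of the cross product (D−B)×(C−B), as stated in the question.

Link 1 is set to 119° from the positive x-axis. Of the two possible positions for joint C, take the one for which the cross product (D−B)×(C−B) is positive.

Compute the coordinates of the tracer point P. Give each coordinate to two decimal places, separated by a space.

A=(0,0), D=(6.00,0)
B = A + 1.00·(cos119°, sin119°) = (-0.4848, 0.8746)
|BD| = 6.5435
circle(B,9.00) ∩ circle(D,3.00): a=8.7734, h=2.0069
  candidates: C₊=(8.4781,1.6909) cross=13.132; C₋=(7.9416,-2.2870) cross=-13.132
  branch + wants cross > 0 → take C=(8.4781,1.6909) (cross=13.132)
ex = (C−B)/|BC| = (0.9959,0.0907); ey = (-0.0907,0.9959)
P = B + -1.03·ex + 2.30·ey = (-1.7192,3.0717)

-1.72 3.07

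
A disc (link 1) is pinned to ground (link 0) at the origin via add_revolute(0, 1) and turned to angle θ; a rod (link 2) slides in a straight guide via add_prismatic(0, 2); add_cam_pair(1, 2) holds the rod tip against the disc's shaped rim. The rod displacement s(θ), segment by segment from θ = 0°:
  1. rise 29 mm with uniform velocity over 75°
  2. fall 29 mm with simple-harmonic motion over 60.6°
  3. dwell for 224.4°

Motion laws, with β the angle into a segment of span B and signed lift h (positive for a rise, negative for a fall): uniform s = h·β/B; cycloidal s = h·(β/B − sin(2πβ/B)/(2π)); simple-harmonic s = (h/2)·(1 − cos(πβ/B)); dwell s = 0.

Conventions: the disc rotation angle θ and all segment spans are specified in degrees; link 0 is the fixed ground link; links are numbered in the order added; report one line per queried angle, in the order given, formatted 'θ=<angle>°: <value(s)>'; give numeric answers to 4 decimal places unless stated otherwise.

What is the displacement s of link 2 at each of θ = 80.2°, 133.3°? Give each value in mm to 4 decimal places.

segment 1 (0° to 75°, uniform, h = 29) is passed completely: s = 0.0000 + (29) = 29.0000
θ = 80.2° falls in segment 2 (75° to 135.6°, simple-harmonic, h = -29): β = 80.2 − 75 = 5.2°, B = 60.6°; Δs = -29/2·(1 − cos(π·0.0858)) = -0.5237; s = 29.0000 − 0.5237 = 28.4763
θ = 133.3° falls in segment 2 (75° to 135.6°, simple-harmonic, h = -29): β = 133.3 − 75 = 58.3°, B = 60.6°; Δs = -29/2·(1 − cos(π·0.9620)) = -28.8970; s = 29.0000 − 28.8970 = 0.1030

θ=80.2°: 28.4763
θ=133.3°: 0.1030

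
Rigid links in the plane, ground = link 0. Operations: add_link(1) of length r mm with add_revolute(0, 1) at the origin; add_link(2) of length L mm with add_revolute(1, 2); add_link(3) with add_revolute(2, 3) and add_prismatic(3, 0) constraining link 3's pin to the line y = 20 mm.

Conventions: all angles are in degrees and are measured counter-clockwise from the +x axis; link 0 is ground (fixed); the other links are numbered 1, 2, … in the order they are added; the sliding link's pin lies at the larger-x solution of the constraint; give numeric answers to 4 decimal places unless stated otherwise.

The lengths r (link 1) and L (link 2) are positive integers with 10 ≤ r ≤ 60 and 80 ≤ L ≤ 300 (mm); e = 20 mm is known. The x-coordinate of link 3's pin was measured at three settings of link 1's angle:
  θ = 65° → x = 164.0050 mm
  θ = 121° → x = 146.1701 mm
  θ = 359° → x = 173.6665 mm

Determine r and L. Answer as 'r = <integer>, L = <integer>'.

constraint per measurement: (x − r cos θ)² + (r sin θ − e)² = L²
subtracting the θ₁ and θ₂ equations cancels the r² and L² terms:
r = (x₁² − x₂²) / (2[(x₁cos θ₁ + e sin θ₁) − (x₂cos θ₂ + e sin θ₂)]) = 19.0000 → r = 19
L² = (x₁ − r cos θ₁)² + (r sin θ₁ − e)² = 24336.0088 → L = 156.0000 → L = 156
check at θ₃=359°: x = 173.6665 (printed 173.6665) ✓

r = 19, L = 156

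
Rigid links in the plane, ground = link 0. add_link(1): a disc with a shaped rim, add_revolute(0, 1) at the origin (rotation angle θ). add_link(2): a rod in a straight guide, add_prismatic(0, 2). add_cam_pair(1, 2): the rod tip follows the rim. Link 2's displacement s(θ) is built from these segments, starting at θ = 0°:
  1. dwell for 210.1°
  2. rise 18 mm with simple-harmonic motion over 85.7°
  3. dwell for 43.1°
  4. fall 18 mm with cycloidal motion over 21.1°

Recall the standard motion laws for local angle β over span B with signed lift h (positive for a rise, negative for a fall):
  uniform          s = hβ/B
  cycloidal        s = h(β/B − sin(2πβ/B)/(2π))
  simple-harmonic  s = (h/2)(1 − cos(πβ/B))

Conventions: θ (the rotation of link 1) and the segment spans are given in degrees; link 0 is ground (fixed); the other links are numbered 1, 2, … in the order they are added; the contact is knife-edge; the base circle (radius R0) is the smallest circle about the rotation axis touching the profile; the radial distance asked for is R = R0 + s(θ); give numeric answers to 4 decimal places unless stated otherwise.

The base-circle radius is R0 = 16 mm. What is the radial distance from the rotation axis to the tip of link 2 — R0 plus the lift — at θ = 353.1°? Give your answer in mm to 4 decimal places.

segment 1 (0° to 210.1°, dwell): s unchanged at 0.0000
segment 2 (210.1° to 295.8°, simple-harmonic, h = 18) is passed completely: s = 0.0000 + (18) = 18.0000
segment 3 (295.8° to 338.9°, dwell): s unchanged at 18.0000
θ = 353.1° falls in segment 4 (338.9° to 360°, cycloidal, h = -18): β = 353.1 − 338.9 = 14.2°, B = 21.1°; Δs = -18·(0.6730 − sin(2π·0.6730)/(2π)) = -14.6496; s = 18.0000 − 14.6496 = 3.3504
R = R0 + s = 16 + 3.3504 = 19.3504

19.3504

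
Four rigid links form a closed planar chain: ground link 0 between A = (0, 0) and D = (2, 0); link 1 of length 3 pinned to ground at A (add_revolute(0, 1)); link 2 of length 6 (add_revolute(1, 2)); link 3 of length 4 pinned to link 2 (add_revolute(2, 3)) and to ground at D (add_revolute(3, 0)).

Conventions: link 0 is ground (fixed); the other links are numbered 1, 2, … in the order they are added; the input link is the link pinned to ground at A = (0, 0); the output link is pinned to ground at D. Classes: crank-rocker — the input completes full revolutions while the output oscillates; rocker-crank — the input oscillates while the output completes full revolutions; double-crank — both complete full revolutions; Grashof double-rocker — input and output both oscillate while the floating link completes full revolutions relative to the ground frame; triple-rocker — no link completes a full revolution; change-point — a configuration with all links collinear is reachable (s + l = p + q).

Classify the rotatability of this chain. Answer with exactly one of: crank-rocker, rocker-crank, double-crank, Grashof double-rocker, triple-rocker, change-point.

lengths: ground=2, input=3, coupler=6, output=4
sorted: s=2 (shortest), l=6 (longest), p+q=7
s + l = 8 vs p + q = 7
s + l > p + q → non-Grashof → no link fully rotates → triple-rocker

triple-rocker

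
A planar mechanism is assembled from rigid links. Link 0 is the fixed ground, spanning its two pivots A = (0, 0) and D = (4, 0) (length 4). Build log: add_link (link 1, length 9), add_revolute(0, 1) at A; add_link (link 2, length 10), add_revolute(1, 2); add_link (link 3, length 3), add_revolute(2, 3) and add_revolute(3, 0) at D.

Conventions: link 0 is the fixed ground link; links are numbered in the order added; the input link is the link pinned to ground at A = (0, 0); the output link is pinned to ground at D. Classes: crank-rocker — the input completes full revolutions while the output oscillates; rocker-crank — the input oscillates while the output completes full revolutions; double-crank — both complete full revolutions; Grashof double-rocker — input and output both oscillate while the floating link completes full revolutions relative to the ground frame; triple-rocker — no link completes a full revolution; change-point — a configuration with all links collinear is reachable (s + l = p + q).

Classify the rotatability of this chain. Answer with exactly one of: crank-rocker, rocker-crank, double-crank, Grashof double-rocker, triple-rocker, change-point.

lengths: ground=4, input=9, coupler=10, output=3
sorted: s=3 (shortest), l=10 (longest), p+q=13
s + l = 13 vs p + q = 13
s + l = p + q → change-point (collinear configuration reachable)

change-point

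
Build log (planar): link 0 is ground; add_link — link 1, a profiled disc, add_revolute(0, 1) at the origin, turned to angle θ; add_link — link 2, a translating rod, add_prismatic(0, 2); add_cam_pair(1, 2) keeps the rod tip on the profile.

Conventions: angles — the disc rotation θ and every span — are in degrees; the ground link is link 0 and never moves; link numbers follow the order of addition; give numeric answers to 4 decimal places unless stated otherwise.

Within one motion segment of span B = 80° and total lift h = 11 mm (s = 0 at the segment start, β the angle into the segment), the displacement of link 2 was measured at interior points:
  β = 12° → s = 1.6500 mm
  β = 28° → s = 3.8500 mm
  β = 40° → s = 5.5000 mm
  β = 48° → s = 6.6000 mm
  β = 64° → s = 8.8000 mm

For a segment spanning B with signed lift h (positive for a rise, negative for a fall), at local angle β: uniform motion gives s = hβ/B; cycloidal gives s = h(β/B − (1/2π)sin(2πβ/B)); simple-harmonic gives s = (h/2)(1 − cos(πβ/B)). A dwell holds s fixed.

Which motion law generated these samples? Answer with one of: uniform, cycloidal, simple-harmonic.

candidates at β/B = r: uniform s = h·r (linear in β); cycloidal s = h·(r − sin(2πr)/(2π)); simple-harmonic s = (h/2)(1 − cos(πr))
β=12°: printed 1.6500 | uniform 1.6500, cycloidal 0.2337, simple-harmonic 0.5995
β=28°: printed 3.8500 | uniform 3.8500, cycloidal 2.4337, simple-harmonic 3.0031
β=40°: printed 5.5000 | uniform 5.5000, cycloidal 5.5000, simple-harmonic 5.5000
β=48°: printed 6.6000 | uniform 6.6000, cycloidal 7.6290, simple-harmonic 7.1996
β=64°: printed 8.8000 | uniform 8.8000, cycloidal 10.4650, simple-harmonic 9.9496
only one law matches every sample → uniform

uniform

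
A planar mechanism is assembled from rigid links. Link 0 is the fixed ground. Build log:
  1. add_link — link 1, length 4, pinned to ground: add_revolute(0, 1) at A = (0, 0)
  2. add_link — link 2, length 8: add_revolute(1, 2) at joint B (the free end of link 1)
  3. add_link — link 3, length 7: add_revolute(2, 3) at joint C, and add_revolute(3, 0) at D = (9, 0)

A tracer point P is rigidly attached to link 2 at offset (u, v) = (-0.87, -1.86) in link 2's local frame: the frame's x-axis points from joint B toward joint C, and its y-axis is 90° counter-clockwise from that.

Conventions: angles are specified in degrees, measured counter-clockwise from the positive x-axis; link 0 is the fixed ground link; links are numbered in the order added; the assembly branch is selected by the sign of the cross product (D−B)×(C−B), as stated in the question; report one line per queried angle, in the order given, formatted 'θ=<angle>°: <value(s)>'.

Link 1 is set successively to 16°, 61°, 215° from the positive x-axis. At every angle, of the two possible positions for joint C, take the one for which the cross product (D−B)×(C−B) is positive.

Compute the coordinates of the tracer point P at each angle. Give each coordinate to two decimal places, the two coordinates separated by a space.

A=(0,0), D=(9.00,0)
θ=16°: B = A + 4.00·(cos16°, sin16°) = (3.8450, 1.1025)
θ=16°: |BD| = 5.2715
θ=16°: circle(B,8.00) ∩ circle(D,7.00): a=4.0585, h=6.8941
θ=16°:   candidates: C₊=(9.2557,6.9953) cross=36.343; C₋=(6.3719,-6.4879) cross=-36.343
θ=16°:   branch + wants cross > 0 → take C=(9.2557,6.9953) (cross=36.343)
θ=16°: ex = (C−B)/|BC| = (0.6763,0.7366); ey = (-0.7366,0.6763)
θ=16°: P = B + -0.87·ex + -1.86·ey = (4.6267,-0.7963)
θ=61°: B = A + 4.00·(cos61°, sin61°) = (1.9392, 3.4985)
θ=61°: |BD| = 7.8800
θ=61°: circle(B,8.00) ∩ circle(D,7.00): a=4.8918, h=6.3301
θ=61°:   candidates: C₊=(9.1329,6.9987) cross=49.881; C₋=(3.5121,-4.3454) cross=-49.881
θ=61°:   branch + wants cross > 0 → take C=(9.1329,6.9987) (cross=49.881)
θ=61°: ex = (C−B)/|BC| = (0.8992,0.4375); ey = (-0.4375,0.8992)
θ=61°: P = B + -0.87·ex + -1.86·ey = (1.9707,1.4453)
θ=215°: B = A + 4.00·(cos215°, sin215°) = (-3.2766, -2.2943)
θ=215°: |BD| = 12.4892
θ=215°: circle(B,8.00) ∩ circle(D,7.00): a=6.8451, h=4.1406
θ=215°:   candidates: C₊=(2.6914,3.0333) cross=51.713; C₋=(4.2126,-5.1070) cross=-51.713
θ=215°:   branch + wants cross > 0 → take C=(2.6914,3.0333) (cross=51.713)
θ=215°: ex = (C−B)/|BC| = (0.7460,0.6660); ey = (-0.6660,0.7460)
θ=215°: P = B + -0.87·ex + -1.86·ey = (-2.6870,-4.2612)

θ=16°: 4.63 -0.80
θ=61°: 1.97 1.45
θ=215°: -2.69 -4.26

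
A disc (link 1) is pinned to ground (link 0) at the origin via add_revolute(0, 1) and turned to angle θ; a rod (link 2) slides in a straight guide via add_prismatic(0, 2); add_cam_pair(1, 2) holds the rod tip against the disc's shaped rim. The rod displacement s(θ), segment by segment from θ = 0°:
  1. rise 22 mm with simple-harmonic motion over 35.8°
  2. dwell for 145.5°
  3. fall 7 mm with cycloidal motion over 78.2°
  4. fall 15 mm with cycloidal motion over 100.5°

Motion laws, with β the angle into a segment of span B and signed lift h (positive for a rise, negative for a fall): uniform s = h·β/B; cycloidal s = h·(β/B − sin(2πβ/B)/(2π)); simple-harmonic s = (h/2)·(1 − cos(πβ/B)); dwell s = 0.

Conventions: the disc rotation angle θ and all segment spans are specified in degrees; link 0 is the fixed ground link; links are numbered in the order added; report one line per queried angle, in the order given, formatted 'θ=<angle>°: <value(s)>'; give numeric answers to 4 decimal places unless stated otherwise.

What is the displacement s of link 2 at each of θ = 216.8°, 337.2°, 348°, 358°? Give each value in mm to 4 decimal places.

segment 1 (0° to 35.8°, simple-harmonic, h = 22) is passed completely: s = 0.0000 + (22) = 22.0000
segment 2 (35.8° to 181.3°, dwell): s unchanged at 22.0000
θ = 216.8° falls in segment 3 (181.3° to 259.5°, cycloidal, h = -7): β = 216.8 − 181.3 = 35.5°, B = 78.2°; Δs = -7·(0.4540 − sin(2π·0.4540)/(2π)) = -2.8600; s = 22.0000 − 2.8600 = 19.1400
segment 3 (181.3° to 259.5°, cycloidal, h = -7) is passed completely: s = 22.0000 + (-7) = 15.0000
θ = 337.2° falls in segment 4 (259.5° to 360°, cycloidal, h = -15): β = 337.2 − 259.5 = 77.7°, B = 100.5°; Δs = -15·(0.7731 − sin(2π·0.7731)/(2π)) = -13.9592; s = 15.0000 − 13.9592 = 1.0408
θ = 348° falls in segment 4 (259.5° to 360°, cycloidal, h = -15): β = 348 − 259.5 = 88.5°, B = 100.5°; Δs = -15·(0.8806 − sin(2π·0.8806)/(2π)) = -14.8367; s = 15.0000 − 14.8367 = 0.1633
θ = 358° falls in segment 4 (259.5° to 360°, cycloidal, h = -15): β = 358 − 259.5 = 98.5°, B = 100.5°; Δs = -15·(0.9801 − sin(2π·0.9801)/(2π)) = -14.9992; s = 15.0000 − 14.9992 = 0.0008

θ=216.8°: 19.1400
θ=337.2°: 1.0408
θ=348°: 0.1633
θ=358°: 0.0008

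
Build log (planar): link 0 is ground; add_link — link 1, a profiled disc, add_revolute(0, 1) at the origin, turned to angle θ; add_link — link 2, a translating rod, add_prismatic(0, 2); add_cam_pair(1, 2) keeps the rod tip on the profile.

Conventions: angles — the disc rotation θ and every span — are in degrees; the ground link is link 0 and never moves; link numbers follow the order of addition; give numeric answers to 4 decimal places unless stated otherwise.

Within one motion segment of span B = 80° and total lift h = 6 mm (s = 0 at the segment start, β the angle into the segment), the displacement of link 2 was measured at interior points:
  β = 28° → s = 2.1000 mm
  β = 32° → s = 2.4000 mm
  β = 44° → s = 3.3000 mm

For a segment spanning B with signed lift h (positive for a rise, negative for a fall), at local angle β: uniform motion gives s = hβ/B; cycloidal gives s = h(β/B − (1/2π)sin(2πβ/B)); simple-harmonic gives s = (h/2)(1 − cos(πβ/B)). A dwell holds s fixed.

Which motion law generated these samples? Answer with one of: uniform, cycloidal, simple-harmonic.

candidates at β/B = r: uniform s = h·r (linear in β); cycloidal s = h·(r − sin(2πr)/(2π)); simple-harmonic s = (h/2)(1 − cos(πr))
β=28°: printed 2.1000 | uniform 2.1000, cycloidal 1.3274, simple-harmonic 1.6380
β=32°: printed 2.4000 | uniform 2.4000, cycloidal 1.8387, simple-harmonic 2.0729
β=44°: printed 3.3000 | uniform 3.3000, cycloidal 3.5951, simple-harmonic 3.4693
only one law matches every sample → uniform

uniform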